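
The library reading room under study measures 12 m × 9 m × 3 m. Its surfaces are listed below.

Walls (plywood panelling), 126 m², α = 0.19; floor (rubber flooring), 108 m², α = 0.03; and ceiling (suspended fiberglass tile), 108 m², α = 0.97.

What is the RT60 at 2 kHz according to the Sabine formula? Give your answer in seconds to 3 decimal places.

0.395 s

A = Σ Sᵢαᵢ = 126·0.19 + 108·0.03 + 108·0.97 = 131.940 sabins.
Room volume: 324 m³.
RT60 = 0.161 · V / A = 0.161 × 324 / 131.940 = 0.395 s.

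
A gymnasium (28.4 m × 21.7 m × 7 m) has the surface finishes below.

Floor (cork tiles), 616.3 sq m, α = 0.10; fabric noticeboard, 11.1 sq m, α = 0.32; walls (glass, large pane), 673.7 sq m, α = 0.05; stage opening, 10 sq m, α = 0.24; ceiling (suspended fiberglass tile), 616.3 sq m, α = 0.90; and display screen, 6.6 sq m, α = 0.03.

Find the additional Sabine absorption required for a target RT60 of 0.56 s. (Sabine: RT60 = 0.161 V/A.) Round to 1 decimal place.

A₁ = Σ Sᵢαᵢ = 616.3·0.10 + 11.1·0.32 + 673.7·0.05 + 10·0.24 + 616.3·0.90 + 6.6·0.03 = 656.135 sabins.
V = 4313.96 m³. Required absorption A₂ = 0.161 × 4313.96 / 0.56 = 1240.263 sabins.
ΔA = A₂ − A₁ = 1240.263 − 656.135 = 584.1 sabins.

584.1 sabins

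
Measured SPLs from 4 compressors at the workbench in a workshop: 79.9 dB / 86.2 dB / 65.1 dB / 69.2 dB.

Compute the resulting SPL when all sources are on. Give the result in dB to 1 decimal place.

Σ 10^(Lᵢ/10) = 5.261e+08.
Back to dB: 10·log₁₀ Σ = 87.2 dB.

87.2 dB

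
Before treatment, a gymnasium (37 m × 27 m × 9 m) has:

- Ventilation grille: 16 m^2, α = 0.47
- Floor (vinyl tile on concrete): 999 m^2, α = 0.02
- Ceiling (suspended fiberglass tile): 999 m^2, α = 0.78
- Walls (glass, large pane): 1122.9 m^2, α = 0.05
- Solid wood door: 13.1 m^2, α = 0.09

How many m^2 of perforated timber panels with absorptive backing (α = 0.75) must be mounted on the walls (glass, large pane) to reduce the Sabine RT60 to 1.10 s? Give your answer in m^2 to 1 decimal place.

Summing Sᵢαᵢ: 7.520 + 19.980 + 779.220 + 56.145 + 1.179 → A₁ = 864.044 sabins.
Required A₂ = 0.161·8991/1.10 = 1315.955 sabins.
Absorption to add: 1315.955 − 864.044 = 451.911 sabins.
Each m^2 of panel replacing the walls (glass, large pane) adds (0.75 − 0.05) = 0.70 sabins.
Panel area = 451.911 / 0.70 = 645.6 m^2.

645.6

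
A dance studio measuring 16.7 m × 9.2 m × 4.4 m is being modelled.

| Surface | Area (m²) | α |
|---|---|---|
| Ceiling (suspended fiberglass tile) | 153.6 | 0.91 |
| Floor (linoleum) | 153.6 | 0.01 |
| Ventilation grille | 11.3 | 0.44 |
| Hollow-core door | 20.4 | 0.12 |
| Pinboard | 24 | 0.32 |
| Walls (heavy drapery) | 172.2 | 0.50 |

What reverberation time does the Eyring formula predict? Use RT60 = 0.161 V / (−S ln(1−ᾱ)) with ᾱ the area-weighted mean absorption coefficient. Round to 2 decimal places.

Total surface area S = 153.6 + 153.6 + 11.3 + 20.4 + 24 + 172.2 = 535.1 m².
Absorption A = 153.6·0.91 + 153.6·0.01 + 11.3·0.44 + 20.4·0.12 + 24·0.32 + 172.2·0.50 = 242.512 sabins.
ᾱ = 242.512 / 535.1 = 0.4532.
−S·ln(1−ᾱ) = −535.1 × ln(1 − 0.4532) = 323.025.
V = 16.7 × 9.2 × 4.4 = 676.016 m³.
T = 0.161·V/[−S·ln(1−ᾱ)] = 0.161·676.016/323.025 = 0.34 s.

0.34 seconds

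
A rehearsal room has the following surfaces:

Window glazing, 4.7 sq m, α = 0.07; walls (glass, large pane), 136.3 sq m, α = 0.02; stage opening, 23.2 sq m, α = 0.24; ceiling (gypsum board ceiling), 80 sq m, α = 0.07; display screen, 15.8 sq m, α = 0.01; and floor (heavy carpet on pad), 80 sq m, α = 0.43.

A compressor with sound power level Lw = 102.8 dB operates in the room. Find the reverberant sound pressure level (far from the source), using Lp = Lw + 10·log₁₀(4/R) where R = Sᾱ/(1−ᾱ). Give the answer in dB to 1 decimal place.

A = 48.781 sabins; S = 340.0 sq m.
ᾱ = 48.781/340.0 = 0.1435; R = Sᾱ/(1−ᾱ) = 48.781/(1−0.1435) = 56.954 sq m.
Lp = 102.8 + 10·log₁₀(4/56.954) = 102.8 + (-11.53) = 91.3 dB.

91.3 dB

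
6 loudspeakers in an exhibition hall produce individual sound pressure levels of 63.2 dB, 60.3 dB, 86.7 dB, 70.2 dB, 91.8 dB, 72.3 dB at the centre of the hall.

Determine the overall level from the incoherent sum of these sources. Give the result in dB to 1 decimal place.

Σ 10^(Lᵢ/10) = 2.012e+09.
Combined level = 10 log₁₀(2.012e+09) = 93.0 dB.

93.0 dB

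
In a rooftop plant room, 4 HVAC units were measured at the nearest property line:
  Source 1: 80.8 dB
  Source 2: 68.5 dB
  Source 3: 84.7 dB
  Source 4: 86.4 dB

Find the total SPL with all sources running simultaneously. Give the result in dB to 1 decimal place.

Converting to relative power and adding: 10^(80.8/10) + 10^(68.5/10) + 10^(84.7/10) + 10^(86.4/10) = 8.589e+08.
Back to dB: 10·log₁₀ Σ = 89.3 dB.

89.3 dB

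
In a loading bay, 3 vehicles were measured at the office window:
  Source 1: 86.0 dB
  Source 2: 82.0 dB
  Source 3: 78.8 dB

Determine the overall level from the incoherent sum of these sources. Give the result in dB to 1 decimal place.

Sum in the linear (power) domain: Σ 10^(Lᵢ/10) = 10^(86.0/10) + 10^(82.0/10) + 10^(78.8/10) = 6.325e+08.
L_total = 10·log₁₀(6.325e+08) = 88.0 dB.

88.0 dB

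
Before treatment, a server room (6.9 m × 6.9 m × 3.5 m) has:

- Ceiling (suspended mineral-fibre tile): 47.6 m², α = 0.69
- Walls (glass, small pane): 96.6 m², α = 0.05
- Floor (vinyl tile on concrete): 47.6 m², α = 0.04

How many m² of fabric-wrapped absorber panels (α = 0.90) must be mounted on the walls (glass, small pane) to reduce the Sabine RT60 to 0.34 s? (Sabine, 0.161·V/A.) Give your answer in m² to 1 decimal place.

Summing Sᵢαᵢ: 32.844 + 4.830 + 1.904 → A₁ = 39.578 sabins.
Required A₂ = 0.161·166.635/0.34 = 78.907 sabins.
ΔA needed = 78.907 − 39.578 = 39.329 sabins.
Net gain per m²: Δα = 0.90 − 0.05 = 0.85.
Area = ΔA/Δα = 39.329/0.85 = 46.3 m².

46.3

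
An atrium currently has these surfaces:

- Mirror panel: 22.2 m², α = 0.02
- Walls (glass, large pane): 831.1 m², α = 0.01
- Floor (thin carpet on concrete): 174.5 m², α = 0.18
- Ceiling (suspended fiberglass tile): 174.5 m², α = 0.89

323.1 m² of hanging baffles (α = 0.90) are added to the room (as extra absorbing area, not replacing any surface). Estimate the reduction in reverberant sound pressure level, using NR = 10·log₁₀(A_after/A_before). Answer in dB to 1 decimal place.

Summing Sᵢαᵢ: 0.444 + 8.311 + 31.410 + 155.305 → A_before = 195.470 sabins.
Added absorption = 323.1 × 0.90 = 290.790 sabins.
New total A_after = 486.260 sabins.
Reduction = 10 log₁₀(A_after/A_before) = 10 log₁₀(2.4876) = 4.0 dB.

4.0 dB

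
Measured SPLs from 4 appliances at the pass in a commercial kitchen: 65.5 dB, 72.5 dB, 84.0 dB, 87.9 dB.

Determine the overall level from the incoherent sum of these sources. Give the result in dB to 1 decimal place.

89.5 dB

Converting to relative power and adding: 10^(65.5/10) + 10^(72.5/10) + 10^(84.0/10) + 10^(87.9/10) = 8.891e+08.
Back to dB: 10·log₁₀ Σ = 89.5 dB.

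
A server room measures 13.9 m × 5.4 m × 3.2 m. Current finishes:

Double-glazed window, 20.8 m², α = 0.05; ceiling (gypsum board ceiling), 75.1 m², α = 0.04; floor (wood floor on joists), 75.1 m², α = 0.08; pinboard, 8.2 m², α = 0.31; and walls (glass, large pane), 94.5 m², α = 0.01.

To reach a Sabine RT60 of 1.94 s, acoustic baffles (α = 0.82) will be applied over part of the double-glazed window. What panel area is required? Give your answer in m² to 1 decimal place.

A₁ = Σ Sᵢαᵢ = 20.8×0.05 + 75.1×0.04 + 75.1×0.08 + 8.2×0.31 + 94.5×0.01 = 13.539 sabins.
V = 240.192 m³. Target absorption A₂ = 0.161 × 240.192 / 1.94 = 19.933 sabins.
Absorption to add: 19.933 − 13.539 = 6.394 sabins.
Net gain per m²: Δα = 0.82 − 0.05 = 0.77.
Area = ΔA/Δα = 6.394/0.77 = 8.3 m².

8.3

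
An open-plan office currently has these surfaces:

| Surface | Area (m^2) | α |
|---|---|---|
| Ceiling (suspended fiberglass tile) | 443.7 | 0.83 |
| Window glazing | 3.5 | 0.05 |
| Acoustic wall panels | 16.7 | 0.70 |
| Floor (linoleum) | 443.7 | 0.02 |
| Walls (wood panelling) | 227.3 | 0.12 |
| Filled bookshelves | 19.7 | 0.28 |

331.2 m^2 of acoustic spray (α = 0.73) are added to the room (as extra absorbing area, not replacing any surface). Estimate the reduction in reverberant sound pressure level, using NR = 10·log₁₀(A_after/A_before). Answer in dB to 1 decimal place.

Equivalent absorption area: A_before = 443.7·0.83 + 3.5·0.05 + 16.7·0.70 + 443.7·0.02 + 227.3·0.12 + 19.7·0.28 = 421.802 m^2.
Added absorption = 331.2 × 0.73 = 241.776 sabins.
A_after = 421.802 + 241.776 = 663.578 sabins.
NR = 10·log₁₀(663.578/421.802) = 2.0 dB.

2.0 dB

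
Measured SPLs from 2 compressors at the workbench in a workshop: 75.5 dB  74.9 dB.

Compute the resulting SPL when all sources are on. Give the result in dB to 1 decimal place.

Converting to relative power and adding: 10^(75.5/10) + 10^(74.9/10) = 6.638e+07.
L_total = 10·log₁₀(6.638e+07) = 78.2 dB.

78.2 dB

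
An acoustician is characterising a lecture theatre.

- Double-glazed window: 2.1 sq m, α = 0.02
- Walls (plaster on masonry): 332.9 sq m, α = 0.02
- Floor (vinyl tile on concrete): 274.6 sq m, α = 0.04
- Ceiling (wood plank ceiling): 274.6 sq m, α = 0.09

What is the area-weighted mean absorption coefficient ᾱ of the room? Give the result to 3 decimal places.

0.048

Total surface area S = 884.2 sq m.
A = 2.1·0.02 + 332.9·0.02 + 274.6·0.04 + 274.6·0.09 = 42.398 sabins.
ᾱ = A/S = 0.048.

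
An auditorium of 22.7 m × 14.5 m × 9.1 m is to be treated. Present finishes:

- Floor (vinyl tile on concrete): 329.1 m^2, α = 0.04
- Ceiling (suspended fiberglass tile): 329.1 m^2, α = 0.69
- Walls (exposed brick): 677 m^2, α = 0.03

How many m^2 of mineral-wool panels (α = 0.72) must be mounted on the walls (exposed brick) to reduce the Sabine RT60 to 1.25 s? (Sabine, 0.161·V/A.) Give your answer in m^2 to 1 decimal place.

Equivalent absorption area: A₁ = 329.1*0.04 + 329.1*0.69 + 677*0.03 = 260.553 m^2.
V = 2995.265 m³. Target absorption A₂ = 0.161 × 2995.265 / 1.25 = 385.790 sabins.
Absorption to add: 385.790 − 260.553 = 125.237 sabins.
Each m^2 of panel replacing the walls (exposed brick) adds (0.72 − 0.03) = 0.69 sabins.
Area = ΔA/Δα = 125.237/0.69 = 181.5 m^2.

181.5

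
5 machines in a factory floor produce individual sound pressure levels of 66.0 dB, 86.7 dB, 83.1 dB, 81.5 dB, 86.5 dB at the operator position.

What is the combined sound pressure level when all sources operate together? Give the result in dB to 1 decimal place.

91.0 dB

Converting to relative power and adding: 10^(66.0/10) + 10^(86.7/10) + 10^(83.1/10) + 10^(81.5/10) + 10^(86.5/10) = 1.264e+09.
L_total = 10·log₁₀(1.264e+09) = 91.0 dB.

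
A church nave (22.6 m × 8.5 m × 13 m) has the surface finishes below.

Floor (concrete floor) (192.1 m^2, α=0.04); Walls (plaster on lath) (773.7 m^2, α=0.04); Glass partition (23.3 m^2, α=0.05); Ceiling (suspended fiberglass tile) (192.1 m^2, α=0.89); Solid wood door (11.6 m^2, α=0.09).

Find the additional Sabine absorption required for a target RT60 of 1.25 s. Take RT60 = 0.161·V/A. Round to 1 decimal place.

109.8 sabins

Total absorption A₁ = 192.1×0.04 + 773.7×0.04 + 23.3×0.05 + 192.1×0.89 + 11.6×0.09
  = 7.684 + 30.948 + 1.165 + 170.969 + 1.044 = 211.810 m^2 sabins.
For T = 1.25 s, need A₂ = 0.161·V/T = 0.161·2497.3/1.25 = 321.652 sabins.
ΔA = A₂ − A₁ = 321.652 − 211.810 = 109.8 sabins.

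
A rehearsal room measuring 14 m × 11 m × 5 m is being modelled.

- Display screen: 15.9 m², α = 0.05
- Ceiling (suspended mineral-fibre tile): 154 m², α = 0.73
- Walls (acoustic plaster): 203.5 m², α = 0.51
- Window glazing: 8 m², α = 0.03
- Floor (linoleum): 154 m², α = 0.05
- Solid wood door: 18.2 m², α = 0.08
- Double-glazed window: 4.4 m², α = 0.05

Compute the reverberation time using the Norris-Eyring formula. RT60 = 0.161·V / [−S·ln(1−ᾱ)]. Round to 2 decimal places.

0.43 seconds

Total surface area S = 15.9 + 154 + 203.5 + 8 + 154 + 18.2 + 4.4 = 558.0 m².
Σ(Sᵢαᵢ) = 15.9×0.05 + 154×0.73 + 203.5×0.51 + 8×0.03 + 154×0.05 + 18.2×0.08 + 4.4×0.05 = 226.616.
ᾱ = 226.616 / 558.0 = 0.4061.
Eyring denominator: −S ln(1−ᾱ) = 290.743.
V = 14 × 11 × 5 = 770 m³.
T = 0.161·V/[−S·ln(1−ᾱ)] = 0.161·770/290.743 = 0.43 s.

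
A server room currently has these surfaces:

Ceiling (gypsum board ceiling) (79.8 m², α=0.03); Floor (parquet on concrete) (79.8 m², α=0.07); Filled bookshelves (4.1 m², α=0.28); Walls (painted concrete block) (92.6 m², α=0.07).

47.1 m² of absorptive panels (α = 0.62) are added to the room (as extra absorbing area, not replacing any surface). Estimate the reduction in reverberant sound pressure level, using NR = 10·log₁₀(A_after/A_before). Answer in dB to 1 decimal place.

Total absorption A_before = 79.8×0.03 + 79.8×0.07 + 4.1×0.28 + 92.6×0.07
  = 2.394 + 5.586 + 1.148 + 6.482 = 15.610 m² sabins.
Added absorption = 47.1 × 0.62 = 29.202 sabins.
New total A_after = 44.812 sabins.
NR = 10·log₁₀(44.812/15.610) = 4.6 dB.

4.6 dB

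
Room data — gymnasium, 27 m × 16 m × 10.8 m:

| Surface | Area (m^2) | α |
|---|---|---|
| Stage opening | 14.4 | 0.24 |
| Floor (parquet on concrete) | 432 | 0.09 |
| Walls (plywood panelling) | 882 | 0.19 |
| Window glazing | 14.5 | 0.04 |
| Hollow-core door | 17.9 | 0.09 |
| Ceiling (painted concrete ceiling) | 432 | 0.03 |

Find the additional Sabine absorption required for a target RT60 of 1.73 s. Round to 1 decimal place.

Summing Sᵢαᵢ: 3.456 + 38.880 + 167.580 + 0.580 + 1.611 + 12.960 → A₁ = 225.067 sabins.
Target A₂ = 0.161·4665.6/1.73 = 434.197 sabins (V = 4665.6 m³).
Shortfall: 434.197 − 225.067 = 209.1 sabins.

209.1 sabins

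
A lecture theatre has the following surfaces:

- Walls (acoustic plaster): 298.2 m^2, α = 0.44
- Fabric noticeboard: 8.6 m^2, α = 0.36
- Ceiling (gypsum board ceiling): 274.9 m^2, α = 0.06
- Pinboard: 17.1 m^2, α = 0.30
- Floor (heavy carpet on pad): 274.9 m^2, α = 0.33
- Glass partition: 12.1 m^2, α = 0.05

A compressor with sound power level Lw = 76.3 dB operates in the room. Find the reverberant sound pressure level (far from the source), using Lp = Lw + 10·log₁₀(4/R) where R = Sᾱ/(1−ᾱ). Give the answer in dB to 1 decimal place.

Σ(Sᵢαᵢ) = 298.2×0.44 + 8.6×0.36 + 274.9×0.06 + 17.1×0.30 + 274.9×0.33 + 12.1×0.05 = 247.250; total area S = 885.8 m^2.
ᾱ = 247.250/885.8 = 0.2791; R = Sᾱ/(1−ᾱ) = 247.250/(1−0.2791) = 342.974 m^2.
Lp = Lw + 10 log₁₀(4/R) = 76.3 -19.33 = 57.0 dB.

57.0 dB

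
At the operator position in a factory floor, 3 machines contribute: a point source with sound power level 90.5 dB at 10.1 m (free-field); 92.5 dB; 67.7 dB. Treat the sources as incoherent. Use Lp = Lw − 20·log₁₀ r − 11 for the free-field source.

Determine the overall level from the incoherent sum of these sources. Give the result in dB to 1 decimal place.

92.5 dB

Source at 10.1 m: Lp = 90.5 − 20·log₁₀(10.1) − 11 = 59.4 dB.
Converting to relative power and adding: 10^(59.4/10) + 10^(92.5/10) + 10^(67.7/10) = 1.785e+09.
L_total = 10·log₁₀(1.785e+09) = 92.5 dB.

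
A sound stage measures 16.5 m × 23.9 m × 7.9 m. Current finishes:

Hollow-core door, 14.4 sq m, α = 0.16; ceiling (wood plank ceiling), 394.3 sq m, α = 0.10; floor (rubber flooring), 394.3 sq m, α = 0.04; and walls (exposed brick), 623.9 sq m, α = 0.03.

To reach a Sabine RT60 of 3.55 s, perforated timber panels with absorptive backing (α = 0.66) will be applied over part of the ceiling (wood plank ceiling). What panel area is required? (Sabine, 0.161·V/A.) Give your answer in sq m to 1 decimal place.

A₁ = Σ Sᵢαᵢ = 14.4×0.16 + 394.3×0.10 + 394.3×0.04 + 623.9×0.03 = 76.223 sabins.
Required A₂ = 0.161·3115.365/3.55 = 141.288 sabins.
ΔA needed = 141.288 − 76.223 = 65.065 sabins.
Each sq m of panel replacing the ceiling (wood plank ceiling) adds (0.66 − 0.10) = 0.56 sabins.
Panel area = 65.065 / 0.56 = 116.2 sq m.

116.2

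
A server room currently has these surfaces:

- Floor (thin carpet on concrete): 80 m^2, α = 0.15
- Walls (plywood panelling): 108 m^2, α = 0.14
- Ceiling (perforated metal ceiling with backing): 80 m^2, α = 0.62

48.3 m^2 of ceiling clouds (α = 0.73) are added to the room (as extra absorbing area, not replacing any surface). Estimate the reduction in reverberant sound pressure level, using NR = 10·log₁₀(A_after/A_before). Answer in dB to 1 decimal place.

1.6 dB

A_before = Σ Sᵢαᵢ = 80*0.15 + 108*0.14 + 80*0.62 = 76.720 sabins.
Added absorption = 48.3 × 0.73 = 35.259 sabins.
New total A_after = 111.979 sabins.
Reduction = 10 log₁₀(A_after/A_before) = 10 log₁₀(1.4596) = 1.6 dB.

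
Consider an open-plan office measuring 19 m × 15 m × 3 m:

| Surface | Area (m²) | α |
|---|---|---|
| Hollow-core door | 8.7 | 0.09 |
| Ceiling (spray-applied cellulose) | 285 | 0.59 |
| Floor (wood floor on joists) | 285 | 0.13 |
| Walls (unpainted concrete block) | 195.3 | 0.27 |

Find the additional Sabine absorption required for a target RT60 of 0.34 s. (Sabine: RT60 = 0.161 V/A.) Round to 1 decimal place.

146.2 sabins

A₁ = Σ Sᵢαᵢ = 8.7×0.09 + 285×0.59 + 285×0.13 + 195.3×0.27 = 258.714 sabins.
For T = 0.34 s, need A₂ = 0.161·V/T = 0.161·855/0.34 = 404.868 sabins.
ΔA = A₂ − A₁ = 404.868 − 258.714 = 146.2 sabins.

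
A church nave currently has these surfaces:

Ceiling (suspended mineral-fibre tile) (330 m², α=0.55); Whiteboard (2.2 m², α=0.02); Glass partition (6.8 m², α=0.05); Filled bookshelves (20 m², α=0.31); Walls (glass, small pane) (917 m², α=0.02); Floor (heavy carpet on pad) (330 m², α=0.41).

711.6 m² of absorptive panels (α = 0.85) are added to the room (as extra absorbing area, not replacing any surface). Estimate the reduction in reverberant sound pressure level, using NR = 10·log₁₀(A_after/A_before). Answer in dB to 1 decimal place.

A_before = Σ Sᵢαᵢ = 330*0.55 + 2.2*0.02 + 6.8*0.05 + 20*0.31 + 917*0.02 + 330*0.41 = 341.724 sabins.
Treatment contributes 711.6·0.85 = 604.860 sabins.
New total A_after = 946.584 sabins.
Reduction = 10 log₁₀(A_after/A_before) = 10 log₁₀(2.7700) = 4.4 dB.

4.4 dB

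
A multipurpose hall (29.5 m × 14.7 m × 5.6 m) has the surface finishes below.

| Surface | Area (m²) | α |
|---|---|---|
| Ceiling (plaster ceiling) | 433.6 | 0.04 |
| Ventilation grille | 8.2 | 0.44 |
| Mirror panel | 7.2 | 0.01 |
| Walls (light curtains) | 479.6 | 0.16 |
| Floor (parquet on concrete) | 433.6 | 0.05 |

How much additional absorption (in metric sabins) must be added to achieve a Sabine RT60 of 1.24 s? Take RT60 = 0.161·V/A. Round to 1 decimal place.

A₁ = Σ Sᵢαᵢ = 433.6·0.04 + 8.2·0.44 + 7.2·0.01 + 479.6·0.16 + 433.6·0.05 = 119.440 sabins.
For T = 1.24 s, need A₂ = 0.161·V/T = 0.161·2428.44/1.24 = 315.306 sabins.
Shortfall: 315.306 − 119.440 = 195.9 sabins.

195.9 sabins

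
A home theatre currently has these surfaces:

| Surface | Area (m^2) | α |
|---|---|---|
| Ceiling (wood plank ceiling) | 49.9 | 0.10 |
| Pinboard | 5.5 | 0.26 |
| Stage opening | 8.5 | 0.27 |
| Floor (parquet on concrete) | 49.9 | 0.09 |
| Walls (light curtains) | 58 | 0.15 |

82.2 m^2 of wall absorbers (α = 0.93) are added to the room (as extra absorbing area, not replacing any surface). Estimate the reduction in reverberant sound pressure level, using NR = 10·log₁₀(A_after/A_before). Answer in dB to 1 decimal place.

A_before = Σ Sᵢαᵢ = 49.9×0.10 + 5.5×0.26 + 8.5×0.27 + 49.9×0.09 + 58×0.15 = 21.906 sabins.
Added absorption = 82.2 × 0.93 = 76.446 sabins.
A_after = 21.906 + 76.446 = 98.352 sabins.
NR = 10·log₁₀(98.352/21.906) = 6.5 dB.

6.5 dB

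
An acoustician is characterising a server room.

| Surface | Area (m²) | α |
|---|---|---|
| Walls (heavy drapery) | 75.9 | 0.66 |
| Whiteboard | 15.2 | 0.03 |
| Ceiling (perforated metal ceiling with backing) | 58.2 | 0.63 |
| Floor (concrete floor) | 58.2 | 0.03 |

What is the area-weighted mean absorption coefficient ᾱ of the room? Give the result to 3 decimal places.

0.429

Total surface area S = 207.5 m².
A = 75.9·0.66 + 15.2·0.03 + 58.2·0.63 + 58.2·0.03 = 88.962 sabins.
ᾱ = 88.962 / 207.5 = 0.429.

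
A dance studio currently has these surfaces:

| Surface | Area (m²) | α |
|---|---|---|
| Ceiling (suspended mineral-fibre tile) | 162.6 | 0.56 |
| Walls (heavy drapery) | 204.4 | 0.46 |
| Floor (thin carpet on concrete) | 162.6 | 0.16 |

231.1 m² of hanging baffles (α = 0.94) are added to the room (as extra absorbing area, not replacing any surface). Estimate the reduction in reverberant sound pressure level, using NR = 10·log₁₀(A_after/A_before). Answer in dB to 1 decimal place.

3.1 dB

A_before = Σ Sᵢαᵢ = 162.6·0.56 + 204.4·0.46 + 162.6·0.16 = 211.096 sabins.
Added absorption = 231.1 × 0.94 = 217.234 sabins.
A_after = 211.096 + 217.234 = 428.330 sabins.
Reduction = 10 log₁₀(A_after/A_before) = 10 log₁₀(2.0291) = 3.1 dB.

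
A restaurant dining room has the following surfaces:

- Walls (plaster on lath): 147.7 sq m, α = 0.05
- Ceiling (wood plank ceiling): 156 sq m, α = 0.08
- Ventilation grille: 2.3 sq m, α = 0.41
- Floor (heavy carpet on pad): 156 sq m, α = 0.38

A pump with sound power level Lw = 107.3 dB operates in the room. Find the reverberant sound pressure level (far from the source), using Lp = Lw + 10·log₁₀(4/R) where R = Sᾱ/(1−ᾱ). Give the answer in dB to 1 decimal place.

A = 80.088 sabins; S = 462.0 sq m.
ᾱ = 0.1734, so room constant R = A/(1−ᾱ) = 96.888 sq m.
Lp = 107.3 + 10·log₁₀(4/96.888) = 107.3 + (-13.84) = 93.5 dB.

93.5 dB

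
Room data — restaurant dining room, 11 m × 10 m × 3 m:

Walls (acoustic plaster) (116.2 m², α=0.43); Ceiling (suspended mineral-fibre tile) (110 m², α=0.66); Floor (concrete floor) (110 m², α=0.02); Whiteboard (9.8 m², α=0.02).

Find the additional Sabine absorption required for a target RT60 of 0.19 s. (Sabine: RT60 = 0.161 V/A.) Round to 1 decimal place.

Summing Sᵢαᵢ: 49.966 + 72.600 + 2.200 + 0.196 → A₁ = 124.962 sabins.
V = 330 m³. Required absorption A₂ = 0.161 × 330 / 0.19 = 279.632 sabins.
Additional absorption ΔA = 279.632 − 124.962 = 154.7 sabins.

154.7 sabins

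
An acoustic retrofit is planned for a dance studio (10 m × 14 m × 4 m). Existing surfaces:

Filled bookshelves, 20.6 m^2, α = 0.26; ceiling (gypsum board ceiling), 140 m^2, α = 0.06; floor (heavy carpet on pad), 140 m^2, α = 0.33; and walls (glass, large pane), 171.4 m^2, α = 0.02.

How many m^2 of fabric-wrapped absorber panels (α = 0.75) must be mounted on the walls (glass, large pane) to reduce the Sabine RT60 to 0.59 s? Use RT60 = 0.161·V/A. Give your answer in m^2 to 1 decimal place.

Summing Sᵢαᵢ: 5.356 + 8.400 + 46.200 + 3.428 → A₁ = 63.384 sabins.
V = 560 m³. Target absorption A₂ = 0.161 × 560 / 0.59 = 152.814 sabins.
Absorption to add: 152.814 − 63.384 = 89.430 sabins.
Each m^2 of panel replacing the walls (glass, large pane) adds (0.75 − 0.02) = 0.73 sabins.
Panel area = 89.430 / 0.73 = 122.5 m^2.

122.5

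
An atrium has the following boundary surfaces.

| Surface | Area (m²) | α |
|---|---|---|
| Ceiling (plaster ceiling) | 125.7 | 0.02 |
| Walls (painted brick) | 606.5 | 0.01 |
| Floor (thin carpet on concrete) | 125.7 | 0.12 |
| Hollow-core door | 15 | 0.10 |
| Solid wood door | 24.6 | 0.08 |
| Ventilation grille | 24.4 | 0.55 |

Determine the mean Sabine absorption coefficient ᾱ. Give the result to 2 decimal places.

0.04

S = Σ Sᵢ = 125.7 + 606.5 + 125.7 + 15 + 24.6 + 24.4 = 921.9 m².
A = 125.7×0.02 + 606.5×0.01 + 125.7×0.12 + 15×0.10 + 24.6×0.08 + 24.4×0.55 = 40.551 sabins.
ᾱ = 40.551 / 921.9 = 0.04.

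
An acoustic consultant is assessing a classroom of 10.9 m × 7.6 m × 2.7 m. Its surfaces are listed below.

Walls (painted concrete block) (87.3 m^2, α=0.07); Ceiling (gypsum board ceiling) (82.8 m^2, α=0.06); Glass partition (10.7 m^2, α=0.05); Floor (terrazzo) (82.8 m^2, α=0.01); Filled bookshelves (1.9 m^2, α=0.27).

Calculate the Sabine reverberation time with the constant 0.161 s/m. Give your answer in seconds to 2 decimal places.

A = Σ Sᵢαᵢ = 87.3·0.07 + 82.8·0.06 + 10.7·0.05 + 82.8·0.01 + 1.9·0.27 = 12.955 sabins.
V = 10.9·7.6·2.7 = 223.668 m³.
RT60 = 0.161 · V / A = 0.161 × 223.668 / 12.955 = 2.78 s.

2.78 s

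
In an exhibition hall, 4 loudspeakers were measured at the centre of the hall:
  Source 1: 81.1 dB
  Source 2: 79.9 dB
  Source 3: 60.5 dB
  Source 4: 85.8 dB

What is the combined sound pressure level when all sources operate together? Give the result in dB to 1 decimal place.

Converting to relative power and adding: 10^(81.1/10) + 10^(79.9/10) + 10^(60.5/10) + 10^(85.8/10) = 6.079e+08.
Combined level = 10 log₁₀(6.079e+08) = 87.8 dB.

87.8 dB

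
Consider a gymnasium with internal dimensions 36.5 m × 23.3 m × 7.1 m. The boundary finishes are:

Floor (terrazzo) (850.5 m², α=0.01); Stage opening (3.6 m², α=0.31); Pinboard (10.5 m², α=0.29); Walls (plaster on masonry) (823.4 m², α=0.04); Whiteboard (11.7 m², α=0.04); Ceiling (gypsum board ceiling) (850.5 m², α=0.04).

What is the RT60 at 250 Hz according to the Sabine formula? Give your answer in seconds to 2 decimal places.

Summing Sᵢαᵢ: 8.505 + 1.116 + 3.045 + 32.936 + 0.468 + 34.020 → A = 80.090 sabins.
Volume V = 36.5 × 23.3 × 7.1 = 6038.195 m³.
T = 0.161 V/A = 0.161·6038.195/80.090 = 12.14 s.

12.14 seconds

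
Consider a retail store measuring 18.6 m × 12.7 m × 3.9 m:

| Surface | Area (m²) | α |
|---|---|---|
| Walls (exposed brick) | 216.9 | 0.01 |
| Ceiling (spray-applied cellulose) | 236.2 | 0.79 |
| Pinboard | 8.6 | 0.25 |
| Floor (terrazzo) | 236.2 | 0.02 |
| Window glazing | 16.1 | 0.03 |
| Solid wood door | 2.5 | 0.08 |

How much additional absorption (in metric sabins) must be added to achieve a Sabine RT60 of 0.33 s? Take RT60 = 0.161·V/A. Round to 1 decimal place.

253.1 sabins

Total absorption A₁ = 216.9×0.01 + 236.2×0.79 + 8.6×0.25 + 236.2×0.02 + 16.1×0.03 + 2.5×0.08
  = 2.169 + 186.598 + 2.150 + 4.724 + 0.483 + 0.200 = 196.324 m² sabins.
For T = 0.33 s, need A₂ = 0.161·V/T = 0.161·921.258/0.33 = 449.462 sabins.
Shortfall: 449.462 − 196.324 = 253.1 sabins.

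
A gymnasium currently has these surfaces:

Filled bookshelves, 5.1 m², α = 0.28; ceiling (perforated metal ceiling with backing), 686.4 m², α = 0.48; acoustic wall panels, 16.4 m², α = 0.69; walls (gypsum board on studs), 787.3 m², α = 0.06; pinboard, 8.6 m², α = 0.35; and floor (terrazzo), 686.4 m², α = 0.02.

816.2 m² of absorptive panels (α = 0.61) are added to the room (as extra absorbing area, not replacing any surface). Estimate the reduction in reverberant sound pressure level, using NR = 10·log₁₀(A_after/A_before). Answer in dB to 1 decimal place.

3.5 dB

Total absorption A_before = 5.1·0.28 + 686.4·0.48 + 16.4·0.69 + 787.3·0.06 + 8.6·0.35 + 686.4·0.02
  = 1.428 + 329.472 + 11.316 + 47.238 + 3.010 + 13.728 = 406.192 m² sabins.
Treatment contributes 816.2·0.61 = 497.882 sabins.
New total A_after = 904.074 sabins.
Reduction = 10 log₁₀(A_after/A_before) = 10 log₁₀(2.2257) = 3.5 dB.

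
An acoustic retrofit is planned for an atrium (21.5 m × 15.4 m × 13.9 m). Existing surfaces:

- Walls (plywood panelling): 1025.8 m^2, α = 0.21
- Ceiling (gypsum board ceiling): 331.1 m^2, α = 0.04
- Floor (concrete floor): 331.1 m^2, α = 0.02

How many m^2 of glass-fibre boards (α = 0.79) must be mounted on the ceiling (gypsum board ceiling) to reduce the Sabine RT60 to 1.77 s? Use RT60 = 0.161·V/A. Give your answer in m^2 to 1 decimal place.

Summing Sᵢαᵢ: 215.418 + 13.244 + 6.622 → A₁ = 235.284 sabins.
Required A₂ = 0.161·4602.29/1.77 = 418.626 sabins.
Absorption to add: 418.626 − 235.284 = 183.342 sabins.
Each m^2 of panel replacing the ceiling (gypsum board ceiling) adds (0.79 − 0.04) = 0.75 sabins.
Panel area = 183.342 / 0.75 = 244.5 m^2.

244.5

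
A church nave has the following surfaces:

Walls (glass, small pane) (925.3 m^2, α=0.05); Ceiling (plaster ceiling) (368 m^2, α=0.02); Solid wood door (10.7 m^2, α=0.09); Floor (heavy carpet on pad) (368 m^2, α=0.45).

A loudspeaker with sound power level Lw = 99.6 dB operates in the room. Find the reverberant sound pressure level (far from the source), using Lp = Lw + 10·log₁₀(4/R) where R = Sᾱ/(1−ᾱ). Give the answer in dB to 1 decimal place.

Σ(Sᵢαᵢ) = 925.3×0.05 + 368×0.02 + 10.7×0.09 + 368×0.45 = 220.188; total area S = 1672.0 m^2.
ᾱ = 0.1317, so room constant R = A/(1−ᾱ) = 253.585 m^2.
Lp = 99.6 + 10·log₁₀(4/253.585) = 99.6 + (-18.02) = 81.6 dB.

81.6 dB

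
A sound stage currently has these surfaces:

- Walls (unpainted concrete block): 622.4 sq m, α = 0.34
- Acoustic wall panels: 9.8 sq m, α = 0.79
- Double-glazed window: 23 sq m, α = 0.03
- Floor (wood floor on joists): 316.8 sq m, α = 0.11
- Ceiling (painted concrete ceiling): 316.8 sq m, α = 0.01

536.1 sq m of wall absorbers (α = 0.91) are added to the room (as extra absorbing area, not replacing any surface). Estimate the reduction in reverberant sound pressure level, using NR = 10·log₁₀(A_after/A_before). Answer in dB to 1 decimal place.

A_before = Σ Sᵢαᵢ = 622.4*0.34 + 9.8*0.79 + 23*0.03 + 316.8*0.11 + 316.8*0.01 = 258.064 sabins.
Treatment contributes 536.1·0.91 = 487.851 sabins.
New total A_after = 745.915 sabins.
NR = 10·log₁₀(745.915/258.064) = 4.6 dB.

4.6 dB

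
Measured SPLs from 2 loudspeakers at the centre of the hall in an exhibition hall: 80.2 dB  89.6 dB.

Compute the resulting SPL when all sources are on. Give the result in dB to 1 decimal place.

Converting to relative power and adding: 10^(80.2/10) + 10^(89.6/10) = 1.017e+09.
L_total = 10·log₁₀(1.017e+09) = 90.1 dB.

90.1 dB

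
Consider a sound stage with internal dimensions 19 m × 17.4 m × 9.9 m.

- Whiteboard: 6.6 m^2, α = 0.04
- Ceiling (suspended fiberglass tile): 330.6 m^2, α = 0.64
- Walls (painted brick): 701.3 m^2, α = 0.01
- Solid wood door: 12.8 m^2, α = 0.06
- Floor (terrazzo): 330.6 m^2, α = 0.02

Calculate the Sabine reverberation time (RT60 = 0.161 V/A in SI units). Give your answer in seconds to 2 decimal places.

2.33 sec

Equivalent absorption area: A = 6.6×0.04 + 330.6×0.64 + 701.3×0.01 + 12.8×0.06 + 330.6×0.02 = 226.241 m^2.
Volume V = 19 × 17.4 × 9.9 = 3272.94 m³.
T = 0.161 V/A = 0.161·3272.94/226.241 = 2.33 s.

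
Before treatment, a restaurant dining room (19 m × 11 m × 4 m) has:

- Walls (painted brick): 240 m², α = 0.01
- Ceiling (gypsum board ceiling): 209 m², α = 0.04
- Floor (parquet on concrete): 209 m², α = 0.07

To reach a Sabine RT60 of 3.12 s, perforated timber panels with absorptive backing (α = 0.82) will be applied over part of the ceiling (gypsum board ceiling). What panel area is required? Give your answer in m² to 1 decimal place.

22.8

A₁ = Σ Sᵢαᵢ = 240×0.01 + 209×0.04 + 209×0.07 = 25.390 sabins.
V = 836 m³. Target absorption A₂ = 0.161 × 836 / 3.12 = 43.140 sabins.
ΔA needed = 43.140 − 25.390 = 17.750 sabins.
Each m² of panel replacing the ceiling (gypsum board ceiling) adds (0.82 − 0.04) = 0.78 sabins.
Panel area = 17.750 / 0.78 = 22.8 m².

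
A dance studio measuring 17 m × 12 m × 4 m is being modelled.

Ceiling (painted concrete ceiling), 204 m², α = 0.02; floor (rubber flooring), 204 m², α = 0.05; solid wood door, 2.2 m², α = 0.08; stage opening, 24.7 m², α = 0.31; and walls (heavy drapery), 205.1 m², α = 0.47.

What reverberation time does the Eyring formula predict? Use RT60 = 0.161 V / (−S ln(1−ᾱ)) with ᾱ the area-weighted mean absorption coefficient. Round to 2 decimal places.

1.00 s

S = Σ Sᵢ = 640.0 m².
Σ(Sᵢαᵢ) = 204×0.02 + 204×0.05 + 2.2×0.08 + 24.7×0.31 + 205.1×0.47 = 118.510.
ᾱ = 118.510 / 640.0 = 0.1852.
−S·ln(1−ᾱ) = −640.0 × ln(1 − 0.1852) = 131.080.
V = 17 × 12 × 4 = 816 m³.
T = 0.161·V/[−S·ln(1−ᾱ)] = 0.161·816/131.080 = 1.00 s.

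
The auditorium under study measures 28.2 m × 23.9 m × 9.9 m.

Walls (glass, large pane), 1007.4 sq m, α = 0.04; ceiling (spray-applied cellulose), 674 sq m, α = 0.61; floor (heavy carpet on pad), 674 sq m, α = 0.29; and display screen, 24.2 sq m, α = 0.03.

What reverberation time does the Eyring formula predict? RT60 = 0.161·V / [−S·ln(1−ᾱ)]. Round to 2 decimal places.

1.42 s

S = Σ Sᵢ = 2379.6 sq m.
Absorption A = 1007.4·0.04 + 674·0.61 + 674·0.29 + 24.2·0.03 = 647.622 sabins.
Mean coefficient ᾱ = A/S = 0.2722.
Eyring denominator: −S ln(1−ᾱ) = 756.068.
V = 28.2 × 23.9 × 9.9 = 6672.402 m³.
RT60 = 0.161 × 6672.402 / 756.068 = 1.42 s.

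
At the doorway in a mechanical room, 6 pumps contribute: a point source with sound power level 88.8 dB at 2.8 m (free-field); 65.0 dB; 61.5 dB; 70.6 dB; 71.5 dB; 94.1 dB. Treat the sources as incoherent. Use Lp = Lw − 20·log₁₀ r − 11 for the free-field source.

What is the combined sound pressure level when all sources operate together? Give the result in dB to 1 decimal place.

Source at 2.8 m: Lp = 88.8 − 20·log₁₀(2.8) − 11 = 68.9 dB.
Sum in the linear (power) domain: Σ 10^(Lᵢ/10) = 10^(68.9/10) + 10^(65.0/10) + 10^(61.5/10) + 10^(70.6/10) + 10^(71.5/10) + 10^(94.1/10) = 2.608e+09.
Combined level = 10 log₁₀(2.608e+09) = 94.2 dB.

94.2 dB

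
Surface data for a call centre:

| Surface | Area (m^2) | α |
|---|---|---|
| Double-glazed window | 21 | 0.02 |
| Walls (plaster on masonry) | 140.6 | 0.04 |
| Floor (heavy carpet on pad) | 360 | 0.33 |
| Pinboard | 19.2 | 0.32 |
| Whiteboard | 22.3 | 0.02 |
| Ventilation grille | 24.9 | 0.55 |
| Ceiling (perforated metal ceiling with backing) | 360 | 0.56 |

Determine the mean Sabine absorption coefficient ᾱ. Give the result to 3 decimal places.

S = Σ Sᵢ = 21 + 140.6 + 360 + 19.2 + 22.3 + 24.9 + 360 = 948.0 m^2.
Σ(Sᵢαᵢ) = 21*0.02 + 140.6*0.04 + 360*0.33 + 19.2*0.32 + 22.3*0.02 + 24.9*0.55 + 360*0.56 = 346.729.
ᾱ = 346.729 / 948.0 = 0.366.

0.366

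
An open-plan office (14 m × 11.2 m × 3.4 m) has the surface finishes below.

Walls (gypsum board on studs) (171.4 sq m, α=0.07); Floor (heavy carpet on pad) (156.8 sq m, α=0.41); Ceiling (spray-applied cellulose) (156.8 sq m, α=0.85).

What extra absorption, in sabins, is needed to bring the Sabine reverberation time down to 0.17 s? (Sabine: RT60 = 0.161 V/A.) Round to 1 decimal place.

A₁ = Σ Sᵢαᵢ = 171.4*0.07 + 156.8*0.41 + 156.8*0.85 = 209.566 sabins.
For T = 0.17 s, need A₂ = 0.161·V/T = 0.161·533.12/0.17 = 504.896 sabins.
ΔA = A₂ − A₁ = 504.896 − 209.566 = 295.3 sabins.

295.3 sabins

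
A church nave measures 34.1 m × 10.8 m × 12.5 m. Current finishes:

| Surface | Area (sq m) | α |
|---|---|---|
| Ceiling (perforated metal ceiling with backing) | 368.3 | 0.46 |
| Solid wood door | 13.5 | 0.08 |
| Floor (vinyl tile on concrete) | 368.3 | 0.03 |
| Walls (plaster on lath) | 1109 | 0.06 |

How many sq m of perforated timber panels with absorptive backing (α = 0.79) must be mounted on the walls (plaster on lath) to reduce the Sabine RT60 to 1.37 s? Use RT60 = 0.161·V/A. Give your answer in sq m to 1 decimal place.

Summing Sᵢαᵢ: 169.418 + 1.080 + 11.049 + 66.540 → A₁ = 248.087 sabins.
Required A₂ = 0.161·4603.5/1.37 = 540.995 sabins.
Absorption to add: 540.995 − 248.087 = 292.908 sabins.
Each sq m of panel replacing the walls (plaster on lath) adds (0.79 − 0.06) = 0.73 sabins.
Panel area = 292.908 / 0.73 = 401.2 sq m.

401.2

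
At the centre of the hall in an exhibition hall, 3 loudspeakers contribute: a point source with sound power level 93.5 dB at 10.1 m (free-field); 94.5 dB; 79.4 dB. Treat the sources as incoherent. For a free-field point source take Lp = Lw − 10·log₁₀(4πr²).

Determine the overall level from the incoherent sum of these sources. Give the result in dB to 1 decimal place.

Source at 10.1 m: Lp = 93.5 − 10·log₁₀(4π·10.1²) = 93.5 − 10·log₁₀(1281.895) = 62.4 dB.
Sum in the linear (power) domain: Σ 10^(Lᵢ/10) = 10^(62.4/10) + 10^(94.5/10) + 10^(79.4/10) = 2.907e+09.
Back to dB: 10·log₁₀ Σ = 94.6 dB.

94.6 dB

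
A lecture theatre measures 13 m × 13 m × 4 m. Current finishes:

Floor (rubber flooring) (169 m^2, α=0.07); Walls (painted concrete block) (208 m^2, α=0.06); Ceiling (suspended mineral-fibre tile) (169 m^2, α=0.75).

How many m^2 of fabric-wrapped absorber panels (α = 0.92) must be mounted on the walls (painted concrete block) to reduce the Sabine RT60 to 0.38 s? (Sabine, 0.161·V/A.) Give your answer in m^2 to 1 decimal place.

157.4

A₁ = Σ Sᵢαᵢ = 169·0.07 + 208·0.06 + 169·0.75 = 151.060 sabins.
Required A₂ = 0.161·676/0.38 = 286.411 sabins.
Absorption to add: 286.411 − 151.060 = 135.351 sabins.
Net gain per m^2: Δα = 0.92 − 0.06 = 0.86.
Area = ΔA/Δα = 135.351/0.86 = 157.4 m^2.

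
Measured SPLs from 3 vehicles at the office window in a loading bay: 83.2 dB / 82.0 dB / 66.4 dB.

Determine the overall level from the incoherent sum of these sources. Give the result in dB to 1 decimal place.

85.7 dB

Σ 10^(Lᵢ/10) = 3.718e+08.
L_total = 10·log₁₀(3.718e+08) = 85.7 dB.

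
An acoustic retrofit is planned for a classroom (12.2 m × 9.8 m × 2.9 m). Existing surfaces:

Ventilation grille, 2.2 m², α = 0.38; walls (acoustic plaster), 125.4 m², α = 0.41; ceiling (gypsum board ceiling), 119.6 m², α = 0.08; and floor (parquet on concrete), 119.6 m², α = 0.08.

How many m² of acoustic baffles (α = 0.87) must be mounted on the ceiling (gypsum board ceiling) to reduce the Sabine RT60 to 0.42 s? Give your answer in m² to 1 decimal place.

77.9

A₁ = Σ Sᵢαᵢ = 2.2*0.38 + 125.4*0.41 + 119.6*0.08 + 119.6*0.08 = 71.386 sabins.
V = 346.724 m³. Target absorption A₂ = 0.161 × 346.724 / 0.42 = 132.911 sabins.
Absorption to add: 132.911 − 71.386 = 61.525 sabins.
Net gain per m²: Δα = 0.87 − 0.08 = 0.79.
Panel area = 61.525 / 0.79 = 77.9 m².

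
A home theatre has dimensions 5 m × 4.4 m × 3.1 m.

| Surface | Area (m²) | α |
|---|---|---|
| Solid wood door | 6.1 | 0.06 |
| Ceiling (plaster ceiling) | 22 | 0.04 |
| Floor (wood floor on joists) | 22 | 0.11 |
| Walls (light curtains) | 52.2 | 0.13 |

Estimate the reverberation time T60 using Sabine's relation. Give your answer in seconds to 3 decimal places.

Equivalent absorption area: A = 6.1×0.06 + 22×0.04 + 22×0.11 + 52.2×0.13 = 10.452 m².
Volume V = 5 × 4.4 × 3.1 = 68.2 m³.
RT60 = 0.161 · V / A = 0.161 × 68.2 / 10.452 = 1.051 s.

1.051 s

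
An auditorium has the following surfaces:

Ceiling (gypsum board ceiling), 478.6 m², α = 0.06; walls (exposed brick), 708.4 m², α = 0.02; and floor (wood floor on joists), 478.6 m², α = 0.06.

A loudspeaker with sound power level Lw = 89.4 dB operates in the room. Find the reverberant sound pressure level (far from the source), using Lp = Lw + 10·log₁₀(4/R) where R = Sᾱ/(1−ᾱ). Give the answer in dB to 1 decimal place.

76.7 dB

A = 71.600 sabins; S = 1665.6 m².
ᾱ = 71.600/1665.6 = 0.0430; R = Sᾱ/(1−ᾱ) = 71.600/(1−0.0430) = 74.817 m².
Lp = Lw + 10 log₁₀(4/R) = 89.4 -12.72 = 76.7 dB.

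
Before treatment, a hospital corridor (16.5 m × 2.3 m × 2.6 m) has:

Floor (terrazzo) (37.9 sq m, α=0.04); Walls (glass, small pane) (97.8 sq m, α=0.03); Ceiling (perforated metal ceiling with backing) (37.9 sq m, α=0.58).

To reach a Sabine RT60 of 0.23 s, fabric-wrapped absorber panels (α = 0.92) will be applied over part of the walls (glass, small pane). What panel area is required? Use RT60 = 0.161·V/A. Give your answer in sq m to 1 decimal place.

Total absorption A₁ = 37.9·0.04 + 97.8·0.03 + 37.9·0.58
  = 1.516 + 2.934 + 21.982 = 26.432 sq m sabins.
V = 98.67 m³. Target absorption A₂ = 0.161 × 98.67 / 0.23 = 69.069 sabins.
ΔA needed = 69.069 − 26.432 = 42.637 sabins.
Net gain per sq m: Δα = 0.92 − 0.03 = 0.89.
Panel area = 42.637 / 0.89 = 47.9 sq m.

47.9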